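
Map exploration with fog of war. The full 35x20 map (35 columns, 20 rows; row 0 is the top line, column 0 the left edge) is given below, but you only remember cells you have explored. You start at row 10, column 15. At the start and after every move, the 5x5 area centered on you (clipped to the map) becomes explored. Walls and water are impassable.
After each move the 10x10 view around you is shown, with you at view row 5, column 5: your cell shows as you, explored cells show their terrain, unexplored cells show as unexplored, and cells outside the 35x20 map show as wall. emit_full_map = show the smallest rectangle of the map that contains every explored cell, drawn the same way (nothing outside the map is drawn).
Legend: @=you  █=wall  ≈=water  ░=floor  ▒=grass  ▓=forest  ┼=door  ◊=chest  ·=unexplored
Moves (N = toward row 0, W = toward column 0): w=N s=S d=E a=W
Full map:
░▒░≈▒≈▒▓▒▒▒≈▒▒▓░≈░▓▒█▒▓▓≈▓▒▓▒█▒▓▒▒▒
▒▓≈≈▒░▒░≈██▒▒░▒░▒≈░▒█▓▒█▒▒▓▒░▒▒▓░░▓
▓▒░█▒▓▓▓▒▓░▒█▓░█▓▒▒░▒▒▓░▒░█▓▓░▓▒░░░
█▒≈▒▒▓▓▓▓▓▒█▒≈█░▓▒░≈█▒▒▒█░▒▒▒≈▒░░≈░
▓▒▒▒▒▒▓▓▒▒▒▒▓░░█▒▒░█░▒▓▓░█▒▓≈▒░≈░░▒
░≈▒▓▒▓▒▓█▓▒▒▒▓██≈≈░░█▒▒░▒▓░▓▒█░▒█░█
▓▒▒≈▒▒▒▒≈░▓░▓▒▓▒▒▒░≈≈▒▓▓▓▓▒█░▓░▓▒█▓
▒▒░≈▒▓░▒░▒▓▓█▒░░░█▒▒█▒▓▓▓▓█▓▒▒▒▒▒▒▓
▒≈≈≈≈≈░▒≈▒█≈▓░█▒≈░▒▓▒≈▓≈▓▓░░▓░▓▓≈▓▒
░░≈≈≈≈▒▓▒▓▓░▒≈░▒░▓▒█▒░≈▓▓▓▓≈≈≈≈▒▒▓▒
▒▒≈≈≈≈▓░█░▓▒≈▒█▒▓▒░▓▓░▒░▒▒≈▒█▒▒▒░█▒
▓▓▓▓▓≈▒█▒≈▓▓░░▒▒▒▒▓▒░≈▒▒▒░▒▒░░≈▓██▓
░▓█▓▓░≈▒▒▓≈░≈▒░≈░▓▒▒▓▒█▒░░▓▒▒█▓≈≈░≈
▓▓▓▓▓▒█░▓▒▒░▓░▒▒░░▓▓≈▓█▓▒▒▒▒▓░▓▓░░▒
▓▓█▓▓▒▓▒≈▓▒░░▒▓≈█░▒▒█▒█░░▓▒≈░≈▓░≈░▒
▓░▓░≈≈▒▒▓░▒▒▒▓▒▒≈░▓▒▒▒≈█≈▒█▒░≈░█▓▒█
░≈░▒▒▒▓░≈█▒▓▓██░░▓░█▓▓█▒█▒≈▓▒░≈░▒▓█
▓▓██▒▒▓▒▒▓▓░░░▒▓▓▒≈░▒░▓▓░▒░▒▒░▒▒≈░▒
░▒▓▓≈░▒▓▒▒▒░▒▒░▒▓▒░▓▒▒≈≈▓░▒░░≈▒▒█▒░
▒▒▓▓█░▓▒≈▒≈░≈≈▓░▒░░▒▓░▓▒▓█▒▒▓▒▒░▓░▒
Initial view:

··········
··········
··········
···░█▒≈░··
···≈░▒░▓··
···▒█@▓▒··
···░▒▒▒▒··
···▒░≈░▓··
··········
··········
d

··········
··········
··········
··░█▒≈░▒··
··≈░▒░▓▒··
··▒█▒@▒░··
··░▒▒▒▒▓··
··▒░≈░▓▒··
··········
··········

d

··········
··········
··········
·░█▒≈░▒▓··
·≈░▒░▓▒█··
·▒█▒▓@░▓··
·░▒▒▒▒▓▒··
·▒░≈░▓▒▒··
··········
··········

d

··········
··········
··········
░█▒≈░▒▓▒··
≈░▒░▓▒█▒··
▒█▒▓▒@▓▓··
░▒▒▒▒▓▒░··
▒░≈░▓▒▒▓··
··········
··········

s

··········
··········
░█▒≈░▒▓▒··
≈░▒░▓▒█▒··
▒█▒▓▒░▓▓··
░▒▒▒▒@▒░··
▒░≈░▓▒▒▓··
···░░▓▓≈··
··········
··········

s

··········
░█▒≈░▒▓▒··
≈░▒░▓▒█▒··
▒█▒▓▒░▓▓··
░▒▒▒▒▓▒░··
▒░≈░▓@▒▓··
···░░▓▓≈··
···█░▒▒█··
··········
··········

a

··········
·░█▒≈░▒▓▒·
·≈░▒░▓▒█▒·
·▒█▒▓▒░▓▓·
·░▒▒▒▒▓▒░·
·▒░≈░@▒▒▓·
···▒░░▓▓≈·
···≈█░▒▒█·
··········
··········

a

··········
··░█▒≈░▒▓▒
··≈░▒░▓▒█▒
··▒█▒▓▒░▓▓
··░▒▒▒▒▓▒░
··▒░≈@▓▒▒▓
···▒▒░░▓▓≈
···▓≈█░▒▒█
··········
··········

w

··········
··········
··░█▒≈░▒▓▒
··≈░▒░▓▒█▒
··▒█▒▓▒░▓▓
··░▒▒@▒▓▒░
··▒░≈░▓▒▒▓
···▒▒░░▓▓≈
···▓≈█░▒▒█
··········

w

··········
··········
··········
··░█▒≈░▒▓▒
··≈░▒░▓▒█▒
··▒█▒@▒░▓▓
··░▒▒▒▒▓▒░
··▒░≈░▓▒▒▓
···▒▒░░▓▓≈
···▓≈█░▒▒█

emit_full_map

░█▒≈░▒▓▒
≈░▒░▓▒█▒
▒█▒@▒░▓▓
░▒▒▒▒▓▒░
▒░≈░▓▒▒▓
·▒▒░░▓▓≈
·▓≈█░▒▒█

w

··········
··········
··········
···░░░█▒··
··░█▒≈░▒▓▒
··≈░▒@▓▒█▒
··▒█▒▓▒░▓▓
··░▒▒▒▒▓▒░
··▒░≈░▓▒▒▓
···▒▒░░▓▓≈

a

··········
··········
··········
···▒░░░█▒·
···░█▒≈░▒▓
···≈░@░▓▒█
···▒█▒▓▒░▓
···░▒▒▒▒▓▒
···▒░≈░▓▒▒
····▒▒░░▓▓

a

··········
··········
··········
···█▒░░░█▒
···▓░█▒≈░▒
···▒≈@▒░▓▒
···≈▒█▒▓▒░
···░░▒▒▒▒▓
····▒░≈░▓▒
·····▒▒░░▓

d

··········
··········
··········
··█▒░░░█▒·
··▓░█▒≈░▒▓
··▒≈░@░▓▒█
··≈▒█▒▓▒░▓
··░░▒▒▒▒▓▒
···▒░≈░▓▒▒
····▒▒░░▓▓

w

··········
··········
··········
···▒▓▒▒▒··
··█▒░░░█▒·
··▓░█@≈░▒▓
··▒≈░▒░▓▒█
··≈▒█▒▓▒░▓
··░░▒▒▒▒▓▒
···▒░≈░▓▒▒

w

··········
··········
··········
···▓██≈≈··
···▒▓▒▒▒··
··█▒░@░█▒·
··▓░█▒≈░▒▓
··▒≈░▒░▓▒█
··≈▒█▒▓▒░▓
··░░▒▒▒▒▓▒

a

··········
··········
··········
···▒▓██≈≈·
···▓▒▓▒▒▒·
···█▒@░░█▒
···▓░█▒≈░▒
···▒≈░▒░▓▒
···≈▒█▒▓▒░
···░░▒▒▒▒▓

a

··········
··········
··········
···▒▒▓██≈≈
···░▓▒▓▒▒▒
···▓█@░░░█
···≈▓░█▒≈░
···░▒≈░▒░▓
····≈▒█▒▓▒
····░░▒▒▒▒

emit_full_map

▒▒▓██≈≈···
░▓▒▓▒▒▒···
▓█@░░░█▒··
≈▓░█▒≈░▒▓▒
░▒≈░▒░▓▒█▒
·≈▒█▒▓▒░▓▓
·░░▒▒▒▒▓▒░
··▒░≈░▓▒▒▓
···▒▒░░▓▓≈
···▓≈█░▒▒█

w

··········
··········
··········
···▒▓░░█··
···▒▒▓██≈≈
···░▓@▓▒▒▒
···▓█▒░░░█
···≈▓░█▒≈░
···░▒≈░▒░▓
····≈▒█▒▓▒

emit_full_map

▒▓░░█·····
▒▒▓██≈≈···
░▓@▓▒▒▒···
▓█▒░░░█▒··
≈▓░█▒≈░▒▓▒
░▒≈░▒░▓▒█▒
·≈▒█▒▓▒░▓▓
·░░▒▒▒▒▓▒░
··▒░≈░▓▒▒▓
···▒▒░░▓▓≈
···▓≈█░▒▒█


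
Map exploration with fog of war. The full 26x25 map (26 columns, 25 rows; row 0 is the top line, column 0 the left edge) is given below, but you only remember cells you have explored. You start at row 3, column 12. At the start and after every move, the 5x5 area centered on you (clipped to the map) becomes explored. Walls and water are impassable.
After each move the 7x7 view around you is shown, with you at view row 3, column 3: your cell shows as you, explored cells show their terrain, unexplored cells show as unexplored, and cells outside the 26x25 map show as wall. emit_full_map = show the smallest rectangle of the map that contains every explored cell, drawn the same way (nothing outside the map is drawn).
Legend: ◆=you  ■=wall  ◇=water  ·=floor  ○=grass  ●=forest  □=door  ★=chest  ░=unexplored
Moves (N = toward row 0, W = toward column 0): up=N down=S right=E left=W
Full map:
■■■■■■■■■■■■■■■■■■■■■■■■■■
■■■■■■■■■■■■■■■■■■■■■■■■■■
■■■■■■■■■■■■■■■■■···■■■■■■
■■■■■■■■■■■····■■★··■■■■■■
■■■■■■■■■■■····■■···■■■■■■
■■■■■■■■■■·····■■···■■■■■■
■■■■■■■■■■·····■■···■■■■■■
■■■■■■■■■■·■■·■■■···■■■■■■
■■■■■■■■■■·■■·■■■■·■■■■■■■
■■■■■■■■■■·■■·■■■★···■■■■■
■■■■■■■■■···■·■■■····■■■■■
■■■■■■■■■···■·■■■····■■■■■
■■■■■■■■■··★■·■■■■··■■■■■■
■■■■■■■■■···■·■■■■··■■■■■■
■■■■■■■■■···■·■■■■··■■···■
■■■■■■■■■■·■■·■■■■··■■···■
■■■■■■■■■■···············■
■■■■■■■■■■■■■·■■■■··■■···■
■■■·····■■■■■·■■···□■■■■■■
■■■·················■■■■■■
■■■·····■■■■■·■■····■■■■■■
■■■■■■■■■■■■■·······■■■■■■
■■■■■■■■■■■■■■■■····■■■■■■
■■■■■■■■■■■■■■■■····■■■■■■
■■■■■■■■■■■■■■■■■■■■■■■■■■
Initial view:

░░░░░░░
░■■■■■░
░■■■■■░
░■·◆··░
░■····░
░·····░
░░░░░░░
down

░■■■■■░
░■■■■■░
░■····░
░■·◆··░
░·····░
░·····░
░░░░░░░

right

■■■■■░░
■■■■■■░
■····■░
■··◆·■░
·····■░
·····■░
░░░░░░░

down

■■■■■■░
■····■░
■····■░
···◆·■░
·····■░
░■■·■■░
░░░░░░░

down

■····■░
■····■░
·····■░
···◆·■░
░■■·■■░
░■■·■■░
░░░░░░░

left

░■····■
░■····■
░·····■
░··◆··■
░·■■·■■
░·■■·■■
░░░░░░░

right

■····■░
■····■░
·····■░
···◆·■░
·■■·■■░
·■■·■■░
░░░░░░░

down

■····■░
·····■░
·····■░
·■■◆■■░
·■■·■■░
░■■·■■░
░░░░░░░

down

·····■░
·····■░
·■■·■■░
·■■◆■■░
░■■·■■░
░·■·■■░
░░░░░░░

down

·····■░
·■■·■■░
·■■·■■░
░■■◆■■░
░·■·■■░
░·■·■■░
░░░░░░░

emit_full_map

■■■■■░
■■■■■■
■····■
■····■
·····■
·····■
·■■·■■
·■■·■■
░■■◆■■
░·■·■■
░·■·■■

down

·■■·■■░
·■■·■■░
░■■·■■░
░·■◆■■░
░·■·■■░
░★■·■■░
░░░░░░░

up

·····■░
·■■·■■░
·■■·■■░
░■■◆■■░
░·■·■■░
░·■·■■░
░★■·■■░

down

·■■·■■░
·■■·■■░
░■■·■■░
░·■◆■■░
░·■·■■░
░★■·■■░
░░░░░░░

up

·····■░
·■■·■■░
·■■·■■░
░■■◆■■░
░·■·■■░
░·■·■■░
░★■·■■░

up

·····■░
·····■░
·■■·■■░
·■■◆■■░
░■■·■■░
░·■·■■░
░·■·■■░

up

■····■░
·····■░
·····■░
·■■◆■■░
·■■·■■░
░■■·■■░
░·■·■■░

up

■····■░
■····■░
·····■░
···◆·■░
·■■·■■░
·■■·■■░
░■■·■■░

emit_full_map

■■■■■░
■■■■■■
■····■
■····■
·····■
···◆·■
·■■·■■
·■■·■■
░■■·■■
░·■·■■
░·■·■■
░★■·■■

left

░■····■
░■····■
░·····■
░··◆··■
░·■■·■■
░·■■·■■
░░■■·■■

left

░░■····
░■■····
░■·····
░■·◆···
░■·■■·■
░■·■■·■
░░░■■·■

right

░■····■
■■····■
■·····■
■··◆··■
■·■■·■■
■·■■·■■
░░■■·■■

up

░■■■■■■
░■····■
■■····■
■··◆··■
■·····■
■·■■·■■
■·■■·■■

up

░■■■■■░
░■■■■■■
░■····■
■■·◆··■
■·····■
■·····■
■·■■·■■

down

░■■■■■■
░■····■
■■····■
■··◆··■
■·····■
■·■■·■■
■·■■·■■

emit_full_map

░■■■■■░
░■■■■■■
░■····■
■■····■
■··◆··■
■·····■
■·■■·■■
■·■■·■■
░░■■·■■
░░·■·■■
░░·■·■■
░░★■·■■


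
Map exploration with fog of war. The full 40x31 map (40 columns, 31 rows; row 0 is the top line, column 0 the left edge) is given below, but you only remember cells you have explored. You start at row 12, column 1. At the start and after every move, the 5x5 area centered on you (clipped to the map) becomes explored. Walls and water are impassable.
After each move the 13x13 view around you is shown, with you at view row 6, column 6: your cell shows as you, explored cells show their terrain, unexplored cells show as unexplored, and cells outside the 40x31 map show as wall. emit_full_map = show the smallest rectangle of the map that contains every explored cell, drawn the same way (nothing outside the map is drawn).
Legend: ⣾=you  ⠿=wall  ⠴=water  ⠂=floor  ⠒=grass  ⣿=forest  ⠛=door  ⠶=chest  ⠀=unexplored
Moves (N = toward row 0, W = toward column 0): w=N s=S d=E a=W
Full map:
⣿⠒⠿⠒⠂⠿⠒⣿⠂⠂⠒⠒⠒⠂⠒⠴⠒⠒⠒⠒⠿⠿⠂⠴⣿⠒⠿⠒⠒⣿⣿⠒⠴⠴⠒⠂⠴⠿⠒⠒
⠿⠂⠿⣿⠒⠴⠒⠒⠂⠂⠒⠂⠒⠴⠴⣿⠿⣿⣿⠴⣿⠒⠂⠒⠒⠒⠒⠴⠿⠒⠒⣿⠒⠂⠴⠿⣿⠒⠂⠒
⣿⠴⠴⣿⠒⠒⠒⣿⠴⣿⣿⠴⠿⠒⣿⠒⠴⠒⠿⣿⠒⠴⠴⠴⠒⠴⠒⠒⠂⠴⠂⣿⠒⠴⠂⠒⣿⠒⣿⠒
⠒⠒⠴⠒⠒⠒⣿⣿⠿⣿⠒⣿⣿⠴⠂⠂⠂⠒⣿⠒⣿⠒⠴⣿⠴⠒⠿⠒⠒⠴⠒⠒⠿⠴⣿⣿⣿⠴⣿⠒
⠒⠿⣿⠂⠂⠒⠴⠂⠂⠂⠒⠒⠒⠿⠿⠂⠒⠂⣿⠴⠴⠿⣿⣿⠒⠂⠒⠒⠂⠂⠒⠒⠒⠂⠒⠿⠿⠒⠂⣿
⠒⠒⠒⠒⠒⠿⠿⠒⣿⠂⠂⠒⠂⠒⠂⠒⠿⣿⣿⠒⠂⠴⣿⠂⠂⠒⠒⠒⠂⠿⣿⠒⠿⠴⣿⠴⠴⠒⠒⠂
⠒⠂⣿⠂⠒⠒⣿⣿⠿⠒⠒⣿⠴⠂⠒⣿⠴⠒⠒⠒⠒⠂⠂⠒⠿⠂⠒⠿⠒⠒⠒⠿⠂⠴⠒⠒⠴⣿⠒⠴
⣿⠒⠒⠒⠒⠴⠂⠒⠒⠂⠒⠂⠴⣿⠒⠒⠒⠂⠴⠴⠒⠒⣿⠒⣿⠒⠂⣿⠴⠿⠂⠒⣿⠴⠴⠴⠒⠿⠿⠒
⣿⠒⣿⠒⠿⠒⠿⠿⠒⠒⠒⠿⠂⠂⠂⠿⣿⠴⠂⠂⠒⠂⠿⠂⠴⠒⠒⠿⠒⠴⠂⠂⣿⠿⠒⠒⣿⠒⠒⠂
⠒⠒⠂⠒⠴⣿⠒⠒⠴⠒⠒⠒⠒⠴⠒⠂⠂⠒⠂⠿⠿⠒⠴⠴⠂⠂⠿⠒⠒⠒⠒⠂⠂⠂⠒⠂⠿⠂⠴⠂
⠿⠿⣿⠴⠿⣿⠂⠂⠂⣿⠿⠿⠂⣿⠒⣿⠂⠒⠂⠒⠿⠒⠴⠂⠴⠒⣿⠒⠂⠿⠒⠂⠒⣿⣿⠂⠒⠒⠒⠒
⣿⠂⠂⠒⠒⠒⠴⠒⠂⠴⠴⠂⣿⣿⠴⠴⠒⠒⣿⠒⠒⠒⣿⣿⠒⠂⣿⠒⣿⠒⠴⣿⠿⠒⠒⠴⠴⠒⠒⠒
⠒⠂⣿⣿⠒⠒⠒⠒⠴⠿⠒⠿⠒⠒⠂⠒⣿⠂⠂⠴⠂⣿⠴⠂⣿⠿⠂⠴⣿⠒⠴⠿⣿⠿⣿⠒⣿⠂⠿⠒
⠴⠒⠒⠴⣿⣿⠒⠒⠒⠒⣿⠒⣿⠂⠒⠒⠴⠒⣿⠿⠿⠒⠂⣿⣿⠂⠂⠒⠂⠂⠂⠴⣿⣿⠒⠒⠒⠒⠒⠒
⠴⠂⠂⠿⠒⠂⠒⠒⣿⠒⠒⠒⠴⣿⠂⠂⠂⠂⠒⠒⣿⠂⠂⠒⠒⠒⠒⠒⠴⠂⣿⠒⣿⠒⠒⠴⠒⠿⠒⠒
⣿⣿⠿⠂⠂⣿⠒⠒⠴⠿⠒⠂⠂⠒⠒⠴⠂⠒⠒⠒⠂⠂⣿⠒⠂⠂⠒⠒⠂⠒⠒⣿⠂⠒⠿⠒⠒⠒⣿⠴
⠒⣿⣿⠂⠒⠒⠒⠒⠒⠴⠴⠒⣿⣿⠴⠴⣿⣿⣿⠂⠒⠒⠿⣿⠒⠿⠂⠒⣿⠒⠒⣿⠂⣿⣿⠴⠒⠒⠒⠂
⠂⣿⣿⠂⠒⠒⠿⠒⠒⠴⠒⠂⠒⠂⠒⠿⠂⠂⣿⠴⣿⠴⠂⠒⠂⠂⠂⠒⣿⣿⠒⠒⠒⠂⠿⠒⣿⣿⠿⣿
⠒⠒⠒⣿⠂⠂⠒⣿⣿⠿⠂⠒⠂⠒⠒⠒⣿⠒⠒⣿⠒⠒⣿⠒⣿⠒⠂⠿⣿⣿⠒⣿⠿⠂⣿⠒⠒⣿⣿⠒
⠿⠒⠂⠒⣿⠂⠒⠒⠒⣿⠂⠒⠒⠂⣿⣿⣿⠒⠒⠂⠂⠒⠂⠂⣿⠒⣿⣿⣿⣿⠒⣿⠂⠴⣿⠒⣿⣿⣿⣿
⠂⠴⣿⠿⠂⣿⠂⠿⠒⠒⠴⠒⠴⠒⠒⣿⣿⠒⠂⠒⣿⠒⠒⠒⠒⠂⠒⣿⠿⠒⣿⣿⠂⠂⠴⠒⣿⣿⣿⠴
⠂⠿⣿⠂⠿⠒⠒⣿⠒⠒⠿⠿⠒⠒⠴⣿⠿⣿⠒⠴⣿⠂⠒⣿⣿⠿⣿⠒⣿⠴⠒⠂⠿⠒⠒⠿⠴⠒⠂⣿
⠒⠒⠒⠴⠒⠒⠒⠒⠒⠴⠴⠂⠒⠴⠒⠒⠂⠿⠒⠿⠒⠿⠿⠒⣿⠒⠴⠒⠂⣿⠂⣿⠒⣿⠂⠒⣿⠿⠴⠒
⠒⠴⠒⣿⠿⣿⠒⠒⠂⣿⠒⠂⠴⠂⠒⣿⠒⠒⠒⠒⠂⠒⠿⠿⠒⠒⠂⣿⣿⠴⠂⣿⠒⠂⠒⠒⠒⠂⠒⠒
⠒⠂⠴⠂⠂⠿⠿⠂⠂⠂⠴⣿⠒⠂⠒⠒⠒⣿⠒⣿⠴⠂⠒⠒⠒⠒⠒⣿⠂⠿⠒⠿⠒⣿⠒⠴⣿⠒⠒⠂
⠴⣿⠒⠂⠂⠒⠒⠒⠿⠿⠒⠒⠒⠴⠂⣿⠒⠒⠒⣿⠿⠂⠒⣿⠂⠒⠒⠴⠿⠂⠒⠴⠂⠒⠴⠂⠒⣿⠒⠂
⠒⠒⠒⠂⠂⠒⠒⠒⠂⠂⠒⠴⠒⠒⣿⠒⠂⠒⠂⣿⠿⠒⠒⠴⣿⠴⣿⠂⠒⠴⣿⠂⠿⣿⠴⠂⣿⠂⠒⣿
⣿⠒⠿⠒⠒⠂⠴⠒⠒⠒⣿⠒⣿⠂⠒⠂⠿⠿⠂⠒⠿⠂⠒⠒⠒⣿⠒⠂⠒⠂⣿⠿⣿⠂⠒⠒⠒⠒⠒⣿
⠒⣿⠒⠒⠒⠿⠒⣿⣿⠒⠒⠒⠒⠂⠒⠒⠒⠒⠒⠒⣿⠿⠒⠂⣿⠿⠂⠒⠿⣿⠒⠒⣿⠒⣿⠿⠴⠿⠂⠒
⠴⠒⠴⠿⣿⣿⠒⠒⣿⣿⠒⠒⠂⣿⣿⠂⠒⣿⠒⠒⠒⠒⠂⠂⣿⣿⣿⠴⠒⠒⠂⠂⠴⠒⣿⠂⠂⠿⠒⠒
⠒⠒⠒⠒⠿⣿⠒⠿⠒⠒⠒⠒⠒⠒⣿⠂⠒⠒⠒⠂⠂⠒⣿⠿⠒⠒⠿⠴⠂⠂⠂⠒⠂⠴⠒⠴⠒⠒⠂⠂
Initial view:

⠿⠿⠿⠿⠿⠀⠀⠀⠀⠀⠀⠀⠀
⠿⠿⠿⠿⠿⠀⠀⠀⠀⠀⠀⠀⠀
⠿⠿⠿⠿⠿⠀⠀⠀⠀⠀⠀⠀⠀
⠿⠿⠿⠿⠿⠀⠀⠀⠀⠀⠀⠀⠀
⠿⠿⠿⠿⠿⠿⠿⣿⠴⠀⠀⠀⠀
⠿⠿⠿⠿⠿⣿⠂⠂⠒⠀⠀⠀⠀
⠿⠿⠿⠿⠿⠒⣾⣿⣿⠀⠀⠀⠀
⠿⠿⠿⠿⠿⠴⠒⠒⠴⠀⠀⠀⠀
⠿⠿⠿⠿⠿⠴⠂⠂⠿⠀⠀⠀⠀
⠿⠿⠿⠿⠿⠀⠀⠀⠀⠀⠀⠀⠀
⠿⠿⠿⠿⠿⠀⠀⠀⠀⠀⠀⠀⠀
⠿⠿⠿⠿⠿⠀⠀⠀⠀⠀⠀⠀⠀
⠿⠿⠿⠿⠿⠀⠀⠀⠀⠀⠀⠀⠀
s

⠿⠿⠿⠿⠿⠀⠀⠀⠀⠀⠀⠀⠀
⠿⠿⠿⠿⠿⠀⠀⠀⠀⠀⠀⠀⠀
⠿⠿⠿⠿⠿⠀⠀⠀⠀⠀⠀⠀⠀
⠿⠿⠿⠿⠿⠿⠿⣿⠴⠀⠀⠀⠀
⠿⠿⠿⠿⠿⣿⠂⠂⠒⠀⠀⠀⠀
⠿⠿⠿⠿⠿⠒⠂⣿⣿⠀⠀⠀⠀
⠿⠿⠿⠿⠿⠴⣾⠒⠴⠀⠀⠀⠀
⠿⠿⠿⠿⠿⠴⠂⠂⠿⠀⠀⠀⠀
⠿⠿⠿⠿⠿⣿⣿⠿⠂⠀⠀⠀⠀
⠿⠿⠿⠿⠿⠀⠀⠀⠀⠀⠀⠀⠀
⠿⠿⠿⠿⠿⠀⠀⠀⠀⠀⠀⠀⠀
⠿⠿⠿⠿⠿⠀⠀⠀⠀⠀⠀⠀⠀
⠿⠿⠿⠿⠿⠀⠀⠀⠀⠀⠀⠀⠀

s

⠿⠿⠿⠿⠿⠀⠀⠀⠀⠀⠀⠀⠀
⠿⠿⠿⠿⠿⠀⠀⠀⠀⠀⠀⠀⠀
⠿⠿⠿⠿⠿⠿⠿⣿⠴⠀⠀⠀⠀
⠿⠿⠿⠿⠿⣿⠂⠂⠒⠀⠀⠀⠀
⠿⠿⠿⠿⠿⠒⠂⣿⣿⠀⠀⠀⠀
⠿⠿⠿⠿⠿⠴⠒⠒⠴⠀⠀⠀⠀
⠿⠿⠿⠿⠿⠴⣾⠂⠿⠀⠀⠀⠀
⠿⠿⠿⠿⠿⣿⣿⠿⠂⠀⠀⠀⠀
⠿⠿⠿⠿⠿⠒⣿⣿⠂⠀⠀⠀⠀
⠿⠿⠿⠿⠿⠀⠀⠀⠀⠀⠀⠀⠀
⠿⠿⠿⠿⠿⠀⠀⠀⠀⠀⠀⠀⠀
⠿⠿⠿⠿⠿⠀⠀⠀⠀⠀⠀⠀⠀
⠿⠿⠿⠿⠿⠀⠀⠀⠀⠀⠀⠀⠀

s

⠿⠿⠿⠿⠿⠀⠀⠀⠀⠀⠀⠀⠀
⠿⠿⠿⠿⠿⠿⠿⣿⠴⠀⠀⠀⠀
⠿⠿⠿⠿⠿⣿⠂⠂⠒⠀⠀⠀⠀
⠿⠿⠿⠿⠿⠒⠂⣿⣿⠀⠀⠀⠀
⠿⠿⠿⠿⠿⠴⠒⠒⠴⠀⠀⠀⠀
⠿⠿⠿⠿⠿⠴⠂⠂⠿⠀⠀⠀⠀
⠿⠿⠿⠿⠿⣿⣾⠿⠂⠀⠀⠀⠀
⠿⠿⠿⠿⠿⠒⣿⣿⠂⠀⠀⠀⠀
⠿⠿⠿⠿⠿⠂⣿⣿⠂⠀⠀⠀⠀
⠿⠿⠿⠿⠿⠀⠀⠀⠀⠀⠀⠀⠀
⠿⠿⠿⠿⠿⠀⠀⠀⠀⠀⠀⠀⠀
⠿⠿⠿⠿⠿⠀⠀⠀⠀⠀⠀⠀⠀
⠿⠿⠿⠿⠿⠀⠀⠀⠀⠀⠀⠀⠀

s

⠿⠿⠿⠿⠿⠿⠿⣿⠴⠀⠀⠀⠀
⠿⠿⠿⠿⠿⣿⠂⠂⠒⠀⠀⠀⠀
⠿⠿⠿⠿⠿⠒⠂⣿⣿⠀⠀⠀⠀
⠿⠿⠿⠿⠿⠴⠒⠒⠴⠀⠀⠀⠀
⠿⠿⠿⠿⠿⠴⠂⠂⠿⠀⠀⠀⠀
⠿⠿⠿⠿⠿⣿⣿⠿⠂⠀⠀⠀⠀
⠿⠿⠿⠿⠿⠒⣾⣿⠂⠀⠀⠀⠀
⠿⠿⠿⠿⠿⠂⣿⣿⠂⠀⠀⠀⠀
⠿⠿⠿⠿⠿⠒⠒⠒⣿⠀⠀⠀⠀
⠿⠿⠿⠿⠿⠀⠀⠀⠀⠀⠀⠀⠀
⠿⠿⠿⠿⠿⠀⠀⠀⠀⠀⠀⠀⠀
⠿⠿⠿⠿⠿⠀⠀⠀⠀⠀⠀⠀⠀
⠿⠿⠿⠿⠿⠀⠀⠀⠀⠀⠀⠀⠀

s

⠿⠿⠿⠿⠿⣿⠂⠂⠒⠀⠀⠀⠀
⠿⠿⠿⠿⠿⠒⠂⣿⣿⠀⠀⠀⠀
⠿⠿⠿⠿⠿⠴⠒⠒⠴⠀⠀⠀⠀
⠿⠿⠿⠿⠿⠴⠂⠂⠿⠀⠀⠀⠀
⠿⠿⠿⠿⠿⣿⣿⠿⠂⠀⠀⠀⠀
⠿⠿⠿⠿⠿⠒⣿⣿⠂⠀⠀⠀⠀
⠿⠿⠿⠿⠿⠂⣾⣿⠂⠀⠀⠀⠀
⠿⠿⠿⠿⠿⠒⠒⠒⣿⠀⠀⠀⠀
⠿⠿⠿⠿⠿⠿⠒⠂⠒⠀⠀⠀⠀
⠿⠿⠿⠿⠿⠀⠀⠀⠀⠀⠀⠀⠀
⠿⠿⠿⠿⠿⠀⠀⠀⠀⠀⠀⠀⠀
⠿⠿⠿⠿⠿⠀⠀⠀⠀⠀⠀⠀⠀
⠿⠿⠿⠿⠿⠀⠀⠀⠀⠀⠀⠀⠀

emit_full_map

⠿⠿⣿⠴
⣿⠂⠂⠒
⠒⠂⣿⣿
⠴⠒⠒⠴
⠴⠂⠂⠿
⣿⣿⠿⠂
⠒⣿⣿⠂
⠂⣾⣿⠂
⠒⠒⠒⣿
⠿⠒⠂⠒

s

⠿⠿⠿⠿⠿⠒⠂⣿⣿⠀⠀⠀⠀
⠿⠿⠿⠿⠿⠴⠒⠒⠴⠀⠀⠀⠀
⠿⠿⠿⠿⠿⠴⠂⠂⠿⠀⠀⠀⠀
⠿⠿⠿⠿⠿⣿⣿⠿⠂⠀⠀⠀⠀
⠿⠿⠿⠿⠿⠒⣿⣿⠂⠀⠀⠀⠀
⠿⠿⠿⠿⠿⠂⣿⣿⠂⠀⠀⠀⠀
⠿⠿⠿⠿⠿⠒⣾⠒⣿⠀⠀⠀⠀
⠿⠿⠿⠿⠿⠿⠒⠂⠒⠀⠀⠀⠀
⠿⠿⠿⠿⠿⠂⠴⣿⠿⠀⠀⠀⠀
⠿⠿⠿⠿⠿⠀⠀⠀⠀⠀⠀⠀⠀
⠿⠿⠿⠿⠿⠀⠀⠀⠀⠀⠀⠀⠀
⠿⠿⠿⠿⠿⠀⠀⠀⠀⠀⠀⠀⠀
⠿⠿⠿⠿⠿⠀⠀⠀⠀⠀⠀⠀⠀

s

⠿⠿⠿⠿⠿⠴⠒⠒⠴⠀⠀⠀⠀
⠿⠿⠿⠿⠿⠴⠂⠂⠿⠀⠀⠀⠀
⠿⠿⠿⠿⠿⣿⣿⠿⠂⠀⠀⠀⠀
⠿⠿⠿⠿⠿⠒⣿⣿⠂⠀⠀⠀⠀
⠿⠿⠿⠿⠿⠂⣿⣿⠂⠀⠀⠀⠀
⠿⠿⠿⠿⠿⠒⠒⠒⣿⠀⠀⠀⠀
⠿⠿⠿⠿⠿⠿⣾⠂⠒⠀⠀⠀⠀
⠿⠿⠿⠿⠿⠂⠴⣿⠿⠀⠀⠀⠀
⠿⠿⠿⠿⠿⠂⠿⣿⠂⠀⠀⠀⠀
⠿⠿⠿⠿⠿⠀⠀⠀⠀⠀⠀⠀⠀
⠿⠿⠿⠿⠿⠀⠀⠀⠀⠀⠀⠀⠀
⠿⠿⠿⠿⠿⠀⠀⠀⠀⠀⠀⠀⠀
⠿⠿⠿⠿⠿⠀⠀⠀⠀⠀⠀⠀⠀

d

⠿⠿⠿⠿⠴⠒⠒⠴⠀⠀⠀⠀⠀
⠿⠿⠿⠿⠴⠂⠂⠿⠀⠀⠀⠀⠀
⠿⠿⠿⠿⣿⣿⠿⠂⠀⠀⠀⠀⠀
⠿⠿⠿⠿⠒⣿⣿⠂⠀⠀⠀⠀⠀
⠿⠿⠿⠿⠂⣿⣿⠂⠒⠀⠀⠀⠀
⠿⠿⠿⠿⠒⠒⠒⣿⠂⠀⠀⠀⠀
⠿⠿⠿⠿⠿⠒⣾⠒⣿⠀⠀⠀⠀
⠿⠿⠿⠿⠂⠴⣿⠿⠂⠀⠀⠀⠀
⠿⠿⠿⠿⠂⠿⣿⠂⠿⠀⠀⠀⠀
⠿⠿⠿⠿⠀⠀⠀⠀⠀⠀⠀⠀⠀
⠿⠿⠿⠿⠀⠀⠀⠀⠀⠀⠀⠀⠀
⠿⠿⠿⠿⠀⠀⠀⠀⠀⠀⠀⠀⠀
⠿⠿⠿⠿⠀⠀⠀⠀⠀⠀⠀⠀⠀

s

⠿⠿⠿⠿⠴⠂⠂⠿⠀⠀⠀⠀⠀
⠿⠿⠿⠿⣿⣿⠿⠂⠀⠀⠀⠀⠀
⠿⠿⠿⠿⠒⣿⣿⠂⠀⠀⠀⠀⠀
⠿⠿⠿⠿⠂⣿⣿⠂⠒⠀⠀⠀⠀
⠿⠿⠿⠿⠒⠒⠒⣿⠂⠀⠀⠀⠀
⠿⠿⠿⠿⠿⠒⠂⠒⣿⠀⠀⠀⠀
⠿⠿⠿⠿⠂⠴⣾⠿⠂⠀⠀⠀⠀
⠿⠿⠿⠿⠂⠿⣿⠂⠿⠀⠀⠀⠀
⠿⠿⠿⠿⠒⠒⠒⠴⠒⠀⠀⠀⠀
⠿⠿⠿⠿⠀⠀⠀⠀⠀⠀⠀⠀⠀
⠿⠿⠿⠿⠀⠀⠀⠀⠀⠀⠀⠀⠀
⠿⠿⠿⠿⠀⠀⠀⠀⠀⠀⠀⠀⠀
⠿⠿⠿⠿⠀⠀⠀⠀⠀⠀⠀⠀⠀

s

⠿⠿⠿⠿⣿⣿⠿⠂⠀⠀⠀⠀⠀
⠿⠿⠿⠿⠒⣿⣿⠂⠀⠀⠀⠀⠀
⠿⠿⠿⠿⠂⣿⣿⠂⠒⠀⠀⠀⠀
⠿⠿⠿⠿⠒⠒⠒⣿⠂⠀⠀⠀⠀
⠿⠿⠿⠿⠿⠒⠂⠒⣿⠀⠀⠀⠀
⠿⠿⠿⠿⠂⠴⣿⠿⠂⠀⠀⠀⠀
⠿⠿⠿⠿⠂⠿⣾⠂⠿⠀⠀⠀⠀
⠿⠿⠿⠿⠒⠒⠒⠴⠒⠀⠀⠀⠀
⠿⠿⠿⠿⠒⠴⠒⣿⠿⠀⠀⠀⠀
⠿⠿⠿⠿⠀⠀⠀⠀⠀⠀⠀⠀⠀
⠿⠿⠿⠿⠀⠀⠀⠀⠀⠀⠀⠀⠀
⠿⠿⠿⠿⠀⠀⠀⠀⠀⠀⠀⠀⠀
⠿⠿⠿⠿⠀⠀⠀⠀⠀⠀⠀⠀⠀

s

⠿⠿⠿⠿⠒⣿⣿⠂⠀⠀⠀⠀⠀
⠿⠿⠿⠿⠂⣿⣿⠂⠒⠀⠀⠀⠀
⠿⠿⠿⠿⠒⠒⠒⣿⠂⠀⠀⠀⠀
⠿⠿⠿⠿⠿⠒⠂⠒⣿⠀⠀⠀⠀
⠿⠿⠿⠿⠂⠴⣿⠿⠂⠀⠀⠀⠀
⠿⠿⠿⠿⠂⠿⣿⠂⠿⠀⠀⠀⠀
⠿⠿⠿⠿⠒⠒⣾⠴⠒⠀⠀⠀⠀
⠿⠿⠿⠿⠒⠴⠒⣿⠿⠀⠀⠀⠀
⠿⠿⠿⠿⠒⠂⠴⠂⠂⠀⠀⠀⠀
⠿⠿⠿⠿⠀⠀⠀⠀⠀⠀⠀⠀⠀
⠿⠿⠿⠿⠀⠀⠀⠀⠀⠀⠀⠀⠀
⠿⠿⠿⠿⠀⠀⠀⠀⠀⠀⠀⠀⠀
⠿⠿⠿⠿⠀⠀⠀⠀⠀⠀⠀⠀⠀

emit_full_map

⠿⠿⣿⠴⠀
⣿⠂⠂⠒⠀
⠒⠂⣿⣿⠀
⠴⠒⠒⠴⠀
⠴⠂⠂⠿⠀
⣿⣿⠿⠂⠀
⠒⣿⣿⠂⠀
⠂⣿⣿⠂⠒
⠒⠒⠒⣿⠂
⠿⠒⠂⠒⣿
⠂⠴⣿⠿⠂
⠂⠿⣿⠂⠿
⠒⠒⣾⠴⠒
⠒⠴⠒⣿⠿
⠒⠂⠴⠂⠂

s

⠿⠿⠿⠿⠂⣿⣿⠂⠒⠀⠀⠀⠀
⠿⠿⠿⠿⠒⠒⠒⣿⠂⠀⠀⠀⠀
⠿⠿⠿⠿⠿⠒⠂⠒⣿⠀⠀⠀⠀
⠿⠿⠿⠿⠂⠴⣿⠿⠂⠀⠀⠀⠀
⠿⠿⠿⠿⠂⠿⣿⠂⠿⠀⠀⠀⠀
⠿⠿⠿⠿⠒⠒⠒⠴⠒⠀⠀⠀⠀
⠿⠿⠿⠿⠒⠴⣾⣿⠿⠀⠀⠀⠀
⠿⠿⠿⠿⠒⠂⠴⠂⠂⠀⠀⠀⠀
⠿⠿⠿⠿⠴⣿⠒⠂⠂⠀⠀⠀⠀
⠿⠿⠿⠿⠀⠀⠀⠀⠀⠀⠀⠀⠀
⠿⠿⠿⠿⠀⠀⠀⠀⠀⠀⠀⠀⠀
⠿⠿⠿⠿⠀⠀⠀⠀⠀⠀⠀⠀⠀
⠿⠿⠿⠿⠀⠀⠀⠀⠀⠀⠀⠀⠀

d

⠿⠿⠿⠂⣿⣿⠂⠒⠀⠀⠀⠀⠀
⠿⠿⠿⠒⠒⠒⣿⠂⠀⠀⠀⠀⠀
⠿⠿⠿⠿⠒⠂⠒⣿⠀⠀⠀⠀⠀
⠿⠿⠿⠂⠴⣿⠿⠂⠀⠀⠀⠀⠀
⠿⠿⠿⠂⠿⣿⠂⠿⠒⠀⠀⠀⠀
⠿⠿⠿⠒⠒⠒⠴⠒⠒⠀⠀⠀⠀
⠿⠿⠿⠒⠴⠒⣾⠿⣿⠀⠀⠀⠀
⠿⠿⠿⠒⠂⠴⠂⠂⠿⠀⠀⠀⠀
⠿⠿⠿⠴⣿⠒⠂⠂⠒⠀⠀⠀⠀
⠿⠿⠿⠀⠀⠀⠀⠀⠀⠀⠀⠀⠀
⠿⠿⠿⠀⠀⠀⠀⠀⠀⠀⠀⠀⠀
⠿⠿⠿⠀⠀⠀⠀⠀⠀⠀⠀⠀⠀
⠿⠿⠿⠀⠀⠀⠀⠀⠀⠀⠀⠀⠀

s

⠿⠿⠿⠒⠒⠒⣿⠂⠀⠀⠀⠀⠀
⠿⠿⠿⠿⠒⠂⠒⣿⠀⠀⠀⠀⠀
⠿⠿⠿⠂⠴⣿⠿⠂⠀⠀⠀⠀⠀
⠿⠿⠿⠂⠿⣿⠂⠿⠒⠀⠀⠀⠀
⠿⠿⠿⠒⠒⠒⠴⠒⠒⠀⠀⠀⠀
⠿⠿⠿⠒⠴⠒⣿⠿⣿⠀⠀⠀⠀
⠿⠿⠿⠒⠂⠴⣾⠂⠿⠀⠀⠀⠀
⠿⠿⠿⠴⣿⠒⠂⠂⠒⠀⠀⠀⠀
⠿⠿⠿⠀⠒⠒⠂⠂⠒⠀⠀⠀⠀
⠿⠿⠿⠀⠀⠀⠀⠀⠀⠀⠀⠀⠀
⠿⠿⠿⠀⠀⠀⠀⠀⠀⠀⠀⠀⠀
⠿⠿⠿⠀⠀⠀⠀⠀⠀⠀⠀⠀⠀
⠿⠿⠿⠀⠀⠀⠀⠀⠀⠀⠀⠀⠀

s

⠿⠿⠿⠿⠒⠂⠒⣿⠀⠀⠀⠀⠀
⠿⠿⠿⠂⠴⣿⠿⠂⠀⠀⠀⠀⠀
⠿⠿⠿⠂⠿⣿⠂⠿⠒⠀⠀⠀⠀
⠿⠿⠿⠒⠒⠒⠴⠒⠒⠀⠀⠀⠀
⠿⠿⠿⠒⠴⠒⣿⠿⣿⠀⠀⠀⠀
⠿⠿⠿⠒⠂⠴⠂⠂⠿⠀⠀⠀⠀
⠿⠿⠿⠴⣿⠒⣾⠂⠒⠀⠀⠀⠀
⠿⠿⠿⠀⠒⠒⠂⠂⠒⠀⠀⠀⠀
⠿⠿⠿⠀⠒⠿⠒⠒⠂⠀⠀⠀⠀
⠿⠿⠿⠀⠀⠀⠀⠀⠀⠀⠀⠀⠀
⠿⠿⠿⠀⠀⠀⠀⠀⠀⠀⠀⠀⠀
⠿⠿⠿⠀⠀⠀⠀⠀⠀⠀⠀⠀⠀
⠿⠿⠿⠿⠿⠿⠿⠿⠿⠿⠿⠿⠿

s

⠿⠿⠿⠂⠴⣿⠿⠂⠀⠀⠀⠀⠀
⠿⠿⠿⠂⠿⣿⠂⠿⠒⠀⠀⠀⠀
⠿⠿⠿⠒⠒⠒⠴⠒⠒⠀⠀⠀⠀
⠿⠿⠿⠒⠴⠒⣿⠿⣿⠀⠀⠀⠀
⠿⠿⠿⠒⠂⠴⠂⠂⠿⠀⠀⠀⠀
⠿⠿⠿⠴⣿⠒⠂⠂⠒⠀⠀⠀⠀
⠿⠿⠿⠀⠒⠒⣾⠂⠒⠀⠀⠀⠀
⠿⠿⠿⠀⠒⠿⠒⠒⠂⠀⠀⠀⠀
⠿⠿⠿⠀⣿⠒⠒⠒⠿⠀⠀⠀⠀
⠿⠿⠿⠀⠀⠀⠀⠀⠀⠀⠀⠀⠀
⠿⠿⠿⠀⠀⠀⠀⠀⠀⠀⠀⠀⠀
⠿⠿⠿⠿⠿⠿⠿⠿⠿⠿⠿⠿⠿
⠿⠿⠿⠿⠿⠿⠿⠿⠿⠿⠿⠿⠿

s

⠿⠿⠿⠂⠿⣿⠂⠿⠒⠀⠀⠀⠀
⠿⠿⠿⠒⠒⠒⠴⠒⠒⠀⠀⠀⠀
⠿⠿⠿⠒⠴⠒⣿⠿⣿⠀⠀⠀⠀
⠿⠿⠿⠒⠂⠴⠂⠂⠿⠀⠀⠀⠀
⠿⠿⠿⠴⣿⠒⠂⠂⠒⠀⠀⠀⠀
⠿⠿⠿⠀⠒⠒⠂⠂⠒⠀⠀⠀⠀
⠿⠿⠿⠀⠒⠿⣾⠒⠂⠀⠀⠀⠀
⠿⠿⠿⠀⣿⠒⠒⠒⠿⠀⠀⠀⠀
⠿⠿⠿⠀⠒⠴⠿⣿⣿⠀⠀⠀⠀
⠿⠿⠿⠀⠀⠀⠀⠀⠀⠀⠀⠀⠀
⠿⠿⠿⠿⠿⠿⠿⠿⠿⠿⠿⠿⠿
⠿⠿⠿⠿⠿⠿⠿⠿⠿⠿⠿⠿⠿
⠿⠿⠿⠿⠿⠿⠿⠿⠿⠿⠿⠿⠿

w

⠿⠿⠿⠂⠴⣿⠿⠂⠀⠀⠀⠀⠀
⠿⠿⠿⠂⠿⣿⠂⠿⠒⠀⠀⠀⠀
⠿⠿⠿⠒⠒⠒⠴⠒⠒⠀⠀⠀⠀
⠿⠿⠿⠒⠴⠒⣿⠿⣿⠀⠀⠀⠀
⠿⠿⠿⠒⠂⠴⠂⠂⠿⠀⠀⠀⠀
⠿⠿⠿⠴⣿⠒⠂⠂⠒⠀⠀⠀⠀
⠿⠿⠿⠀⠒⠒⣾⠂⠒⠀⠀⠀⠀
⠿⠿⠿⠀⠒⠿⠒⠒⠂⠀⠀⠀⠀
⠿⠿⠿⠀⣿⠒⠒⠒⠿⠀⠀⠀⠀
⠿⠿⠿⠀⠒⠴⠿⣿⣿⠀⠀⠀⠀
⠿⠿⠿⠀⠀⠀⠀⠀⠀⠀⠀⠀⠀
⠿⠿⠿⠿⠿⠿⠿⠿⠿⠿⠿⠿⠿
⠿⠿⠿⠿⠿⠿⠿⠿⠿⠿⠿⠿⠿

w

⠿⠿⠿⠿⠒⠂⠒⣿⠀⠀⠀⠀⠀
⠿⠿⠿⠂⠴⣿⠿⠂⠀⠀⠀⠀⠀
⠿⠿⠿⠂⠿⣿⠂⠿⠒⠀⠀⠀⠀
⠿⠿⠿⠒⠒⠒⠴⠒⠒⠀⠀⠀⠀
⠿⠿⠿⠒⠴⠒⣿⠿⣿⠀⠀⠀⠀
⠿⠿⠿⠒⠂⠴⠂⠂⠿⠀⠀⠀⠀
⠿⠿⠿⠴⣿⠒⣾⠂⠒⠀⠀⠀⠀
⠿⠿⠿⠀⠒⠒⠂⠂⠒⠀⠀⠀⠀
⠿⠿⠿⠀⠒⠿⠒⠒⠂⠀⠀⠀⠀
⠿⠿⠿⠀⣿⠒⠒⠒⠿⠀⠀⠀⠀
⠿⠿⠿⠀⠒⠴⠿⣿⣿⠀⠀⠀⠀
⠿⠿⠿⠀⠀⠀⠀⠀⠀⠀⠀⠀⠀
⠿⠿⠿⠿⠿⠿⠿⠿⠿⠿⠿⠿⠿

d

⠿⠿⠿⠒⠂⠒⣿⠀⠀⠀⠀⠀⠀
⠿⠿⠂⠴⣿⠿⠂⠀⠀⠀⠀⠀⠀
⠿⠿⠂⠿⣿⠂⠿⠒⠀⠀⠀⠀⠀
⠿⠿⠒⠒⠒⠴⠒⠒⠀⠀⠀⠀⠀
⠿⠿⠒⠴⠒⣿⠿⣿⠒⠀⠀⠀⠀
⠿⠿⠒⠂⠴⠂⠂⠿⠿⠀⠀⠀⠀
⠿⠿⠴⣿⠒⠂⣾⠒⠒⠀⠀⠀⠀
⠿⠿⠀⠒⠒⠂⠂⠒⠒⠀⠀⠀⠀
⠿⠿⠀⠒⠿⠒⠒⠂⠴⠀⠀⠀⠀
⠿⠿⠀⣿⠒⠒⠒⠿⠀⠀⠀⠀⠀
⠿⠿⠀⠒⠴⠿⣿⣿⠀⠀⠀⠀⠀
⠿⠿⠀⠀⠀⠀⠀⠀⠀⠀⠀⠀⠀
⠿⠿⠿⠿⠿⠿⠿⠿⠿⠿⠿⠿⠿

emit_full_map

⠿⠿⣿⠴⠀⠀⠀
⣿⠂⠂⠒⠀⠀⠀
⠒⠂⣿⣿⠀⠀⠀
⠴⠒⠒⠴⠀⠀⠀
⠴⠂⠂⠿⠀⠀⠀
⣿⣿⠿⠂⠀⠀⠀
⠒⣿⣿⠂⠀⠀⠀
⠂⣿⣿⠂⠒⠀⠀
⠒⠒⠒⣿⠂⠀⠀
⠿⠒⠂⠒⣿⠀⠀
⠂⠴⣿⠿⠂⠀⠀
⠂⠿⣿⠂⠿⠒⠀
⠒⠒⠒⠴⠒⠒⠀
⠒⠴⠒⣿⠿⣿⠒
⠒⠂⠴⠂⠂⠿⠿
⠴⣿⠒⠂⣾⠒⠒
⠀⠒⠒⠂⠂⠒⠒
⠀⠒⠿⠒⠒⠂⠴
⠀⣿⠒⠒⠒⠿⠀
⠀⠒⠴⠿⣿⣿⠀


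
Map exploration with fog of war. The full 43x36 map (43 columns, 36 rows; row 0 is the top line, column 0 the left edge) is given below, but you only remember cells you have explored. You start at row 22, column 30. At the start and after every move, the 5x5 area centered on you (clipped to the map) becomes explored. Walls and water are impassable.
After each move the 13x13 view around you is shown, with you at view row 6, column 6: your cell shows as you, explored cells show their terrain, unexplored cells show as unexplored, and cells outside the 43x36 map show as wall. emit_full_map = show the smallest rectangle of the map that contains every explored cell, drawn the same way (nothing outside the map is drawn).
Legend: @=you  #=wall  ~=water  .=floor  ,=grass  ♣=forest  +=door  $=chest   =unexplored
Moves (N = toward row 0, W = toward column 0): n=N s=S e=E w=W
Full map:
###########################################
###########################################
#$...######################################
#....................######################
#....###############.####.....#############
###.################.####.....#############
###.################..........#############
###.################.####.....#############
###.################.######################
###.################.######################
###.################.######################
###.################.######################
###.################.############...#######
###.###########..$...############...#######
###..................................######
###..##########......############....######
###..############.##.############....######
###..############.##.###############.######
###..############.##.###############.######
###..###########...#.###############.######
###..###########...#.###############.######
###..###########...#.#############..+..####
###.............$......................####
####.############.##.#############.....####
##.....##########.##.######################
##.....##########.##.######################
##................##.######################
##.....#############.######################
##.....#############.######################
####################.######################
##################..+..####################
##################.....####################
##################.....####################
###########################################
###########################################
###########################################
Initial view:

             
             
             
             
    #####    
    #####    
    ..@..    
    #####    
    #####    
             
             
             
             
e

             
             
             
             
   ######    
   ######    
   ...@..    
   ######    
   ######    
             
             
             
             

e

             
             
             
             
  #######    
  ######.    
  ....@..    
  ######.    
  #######    
             
             
             
             

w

             
             
             
             
   #######   
   ######.   
   ...@...   
   ######.   
   #######   
             
             
             
             

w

             
             
             
             
    #######  
    ######.  
    ..@....  
    ######.  
    #######  
             
             
             
             

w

             
             
             
             
    ######## 
    #######. 
    ..@..... 
    #######. 
    ######## 
             
             
             
             

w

             
             
             
             
    #########
    ########.
    ..@......
    ########.
    #########
             
             
             
             

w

             
             
             
             
    #########
    #########
    ..@......
    #########
    #########
             
             
             
             

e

             
             
             
             
   ##########
   #########.
   ...@......
   #########.
   ##########
             
             
             
             

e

             
             
             
             
  ########## 
  #########. 
  ....@..... 
  #########. 
  ########## 
             
             
             
             

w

             
             
             
             
   ##########
   #########.
   ...@......
   #########.
   ##########
             
             
             
             

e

             
             
             
             
  ########## 
  #########. 
  ....@..... 
  #########. 
  ########## 
             
             
             
             


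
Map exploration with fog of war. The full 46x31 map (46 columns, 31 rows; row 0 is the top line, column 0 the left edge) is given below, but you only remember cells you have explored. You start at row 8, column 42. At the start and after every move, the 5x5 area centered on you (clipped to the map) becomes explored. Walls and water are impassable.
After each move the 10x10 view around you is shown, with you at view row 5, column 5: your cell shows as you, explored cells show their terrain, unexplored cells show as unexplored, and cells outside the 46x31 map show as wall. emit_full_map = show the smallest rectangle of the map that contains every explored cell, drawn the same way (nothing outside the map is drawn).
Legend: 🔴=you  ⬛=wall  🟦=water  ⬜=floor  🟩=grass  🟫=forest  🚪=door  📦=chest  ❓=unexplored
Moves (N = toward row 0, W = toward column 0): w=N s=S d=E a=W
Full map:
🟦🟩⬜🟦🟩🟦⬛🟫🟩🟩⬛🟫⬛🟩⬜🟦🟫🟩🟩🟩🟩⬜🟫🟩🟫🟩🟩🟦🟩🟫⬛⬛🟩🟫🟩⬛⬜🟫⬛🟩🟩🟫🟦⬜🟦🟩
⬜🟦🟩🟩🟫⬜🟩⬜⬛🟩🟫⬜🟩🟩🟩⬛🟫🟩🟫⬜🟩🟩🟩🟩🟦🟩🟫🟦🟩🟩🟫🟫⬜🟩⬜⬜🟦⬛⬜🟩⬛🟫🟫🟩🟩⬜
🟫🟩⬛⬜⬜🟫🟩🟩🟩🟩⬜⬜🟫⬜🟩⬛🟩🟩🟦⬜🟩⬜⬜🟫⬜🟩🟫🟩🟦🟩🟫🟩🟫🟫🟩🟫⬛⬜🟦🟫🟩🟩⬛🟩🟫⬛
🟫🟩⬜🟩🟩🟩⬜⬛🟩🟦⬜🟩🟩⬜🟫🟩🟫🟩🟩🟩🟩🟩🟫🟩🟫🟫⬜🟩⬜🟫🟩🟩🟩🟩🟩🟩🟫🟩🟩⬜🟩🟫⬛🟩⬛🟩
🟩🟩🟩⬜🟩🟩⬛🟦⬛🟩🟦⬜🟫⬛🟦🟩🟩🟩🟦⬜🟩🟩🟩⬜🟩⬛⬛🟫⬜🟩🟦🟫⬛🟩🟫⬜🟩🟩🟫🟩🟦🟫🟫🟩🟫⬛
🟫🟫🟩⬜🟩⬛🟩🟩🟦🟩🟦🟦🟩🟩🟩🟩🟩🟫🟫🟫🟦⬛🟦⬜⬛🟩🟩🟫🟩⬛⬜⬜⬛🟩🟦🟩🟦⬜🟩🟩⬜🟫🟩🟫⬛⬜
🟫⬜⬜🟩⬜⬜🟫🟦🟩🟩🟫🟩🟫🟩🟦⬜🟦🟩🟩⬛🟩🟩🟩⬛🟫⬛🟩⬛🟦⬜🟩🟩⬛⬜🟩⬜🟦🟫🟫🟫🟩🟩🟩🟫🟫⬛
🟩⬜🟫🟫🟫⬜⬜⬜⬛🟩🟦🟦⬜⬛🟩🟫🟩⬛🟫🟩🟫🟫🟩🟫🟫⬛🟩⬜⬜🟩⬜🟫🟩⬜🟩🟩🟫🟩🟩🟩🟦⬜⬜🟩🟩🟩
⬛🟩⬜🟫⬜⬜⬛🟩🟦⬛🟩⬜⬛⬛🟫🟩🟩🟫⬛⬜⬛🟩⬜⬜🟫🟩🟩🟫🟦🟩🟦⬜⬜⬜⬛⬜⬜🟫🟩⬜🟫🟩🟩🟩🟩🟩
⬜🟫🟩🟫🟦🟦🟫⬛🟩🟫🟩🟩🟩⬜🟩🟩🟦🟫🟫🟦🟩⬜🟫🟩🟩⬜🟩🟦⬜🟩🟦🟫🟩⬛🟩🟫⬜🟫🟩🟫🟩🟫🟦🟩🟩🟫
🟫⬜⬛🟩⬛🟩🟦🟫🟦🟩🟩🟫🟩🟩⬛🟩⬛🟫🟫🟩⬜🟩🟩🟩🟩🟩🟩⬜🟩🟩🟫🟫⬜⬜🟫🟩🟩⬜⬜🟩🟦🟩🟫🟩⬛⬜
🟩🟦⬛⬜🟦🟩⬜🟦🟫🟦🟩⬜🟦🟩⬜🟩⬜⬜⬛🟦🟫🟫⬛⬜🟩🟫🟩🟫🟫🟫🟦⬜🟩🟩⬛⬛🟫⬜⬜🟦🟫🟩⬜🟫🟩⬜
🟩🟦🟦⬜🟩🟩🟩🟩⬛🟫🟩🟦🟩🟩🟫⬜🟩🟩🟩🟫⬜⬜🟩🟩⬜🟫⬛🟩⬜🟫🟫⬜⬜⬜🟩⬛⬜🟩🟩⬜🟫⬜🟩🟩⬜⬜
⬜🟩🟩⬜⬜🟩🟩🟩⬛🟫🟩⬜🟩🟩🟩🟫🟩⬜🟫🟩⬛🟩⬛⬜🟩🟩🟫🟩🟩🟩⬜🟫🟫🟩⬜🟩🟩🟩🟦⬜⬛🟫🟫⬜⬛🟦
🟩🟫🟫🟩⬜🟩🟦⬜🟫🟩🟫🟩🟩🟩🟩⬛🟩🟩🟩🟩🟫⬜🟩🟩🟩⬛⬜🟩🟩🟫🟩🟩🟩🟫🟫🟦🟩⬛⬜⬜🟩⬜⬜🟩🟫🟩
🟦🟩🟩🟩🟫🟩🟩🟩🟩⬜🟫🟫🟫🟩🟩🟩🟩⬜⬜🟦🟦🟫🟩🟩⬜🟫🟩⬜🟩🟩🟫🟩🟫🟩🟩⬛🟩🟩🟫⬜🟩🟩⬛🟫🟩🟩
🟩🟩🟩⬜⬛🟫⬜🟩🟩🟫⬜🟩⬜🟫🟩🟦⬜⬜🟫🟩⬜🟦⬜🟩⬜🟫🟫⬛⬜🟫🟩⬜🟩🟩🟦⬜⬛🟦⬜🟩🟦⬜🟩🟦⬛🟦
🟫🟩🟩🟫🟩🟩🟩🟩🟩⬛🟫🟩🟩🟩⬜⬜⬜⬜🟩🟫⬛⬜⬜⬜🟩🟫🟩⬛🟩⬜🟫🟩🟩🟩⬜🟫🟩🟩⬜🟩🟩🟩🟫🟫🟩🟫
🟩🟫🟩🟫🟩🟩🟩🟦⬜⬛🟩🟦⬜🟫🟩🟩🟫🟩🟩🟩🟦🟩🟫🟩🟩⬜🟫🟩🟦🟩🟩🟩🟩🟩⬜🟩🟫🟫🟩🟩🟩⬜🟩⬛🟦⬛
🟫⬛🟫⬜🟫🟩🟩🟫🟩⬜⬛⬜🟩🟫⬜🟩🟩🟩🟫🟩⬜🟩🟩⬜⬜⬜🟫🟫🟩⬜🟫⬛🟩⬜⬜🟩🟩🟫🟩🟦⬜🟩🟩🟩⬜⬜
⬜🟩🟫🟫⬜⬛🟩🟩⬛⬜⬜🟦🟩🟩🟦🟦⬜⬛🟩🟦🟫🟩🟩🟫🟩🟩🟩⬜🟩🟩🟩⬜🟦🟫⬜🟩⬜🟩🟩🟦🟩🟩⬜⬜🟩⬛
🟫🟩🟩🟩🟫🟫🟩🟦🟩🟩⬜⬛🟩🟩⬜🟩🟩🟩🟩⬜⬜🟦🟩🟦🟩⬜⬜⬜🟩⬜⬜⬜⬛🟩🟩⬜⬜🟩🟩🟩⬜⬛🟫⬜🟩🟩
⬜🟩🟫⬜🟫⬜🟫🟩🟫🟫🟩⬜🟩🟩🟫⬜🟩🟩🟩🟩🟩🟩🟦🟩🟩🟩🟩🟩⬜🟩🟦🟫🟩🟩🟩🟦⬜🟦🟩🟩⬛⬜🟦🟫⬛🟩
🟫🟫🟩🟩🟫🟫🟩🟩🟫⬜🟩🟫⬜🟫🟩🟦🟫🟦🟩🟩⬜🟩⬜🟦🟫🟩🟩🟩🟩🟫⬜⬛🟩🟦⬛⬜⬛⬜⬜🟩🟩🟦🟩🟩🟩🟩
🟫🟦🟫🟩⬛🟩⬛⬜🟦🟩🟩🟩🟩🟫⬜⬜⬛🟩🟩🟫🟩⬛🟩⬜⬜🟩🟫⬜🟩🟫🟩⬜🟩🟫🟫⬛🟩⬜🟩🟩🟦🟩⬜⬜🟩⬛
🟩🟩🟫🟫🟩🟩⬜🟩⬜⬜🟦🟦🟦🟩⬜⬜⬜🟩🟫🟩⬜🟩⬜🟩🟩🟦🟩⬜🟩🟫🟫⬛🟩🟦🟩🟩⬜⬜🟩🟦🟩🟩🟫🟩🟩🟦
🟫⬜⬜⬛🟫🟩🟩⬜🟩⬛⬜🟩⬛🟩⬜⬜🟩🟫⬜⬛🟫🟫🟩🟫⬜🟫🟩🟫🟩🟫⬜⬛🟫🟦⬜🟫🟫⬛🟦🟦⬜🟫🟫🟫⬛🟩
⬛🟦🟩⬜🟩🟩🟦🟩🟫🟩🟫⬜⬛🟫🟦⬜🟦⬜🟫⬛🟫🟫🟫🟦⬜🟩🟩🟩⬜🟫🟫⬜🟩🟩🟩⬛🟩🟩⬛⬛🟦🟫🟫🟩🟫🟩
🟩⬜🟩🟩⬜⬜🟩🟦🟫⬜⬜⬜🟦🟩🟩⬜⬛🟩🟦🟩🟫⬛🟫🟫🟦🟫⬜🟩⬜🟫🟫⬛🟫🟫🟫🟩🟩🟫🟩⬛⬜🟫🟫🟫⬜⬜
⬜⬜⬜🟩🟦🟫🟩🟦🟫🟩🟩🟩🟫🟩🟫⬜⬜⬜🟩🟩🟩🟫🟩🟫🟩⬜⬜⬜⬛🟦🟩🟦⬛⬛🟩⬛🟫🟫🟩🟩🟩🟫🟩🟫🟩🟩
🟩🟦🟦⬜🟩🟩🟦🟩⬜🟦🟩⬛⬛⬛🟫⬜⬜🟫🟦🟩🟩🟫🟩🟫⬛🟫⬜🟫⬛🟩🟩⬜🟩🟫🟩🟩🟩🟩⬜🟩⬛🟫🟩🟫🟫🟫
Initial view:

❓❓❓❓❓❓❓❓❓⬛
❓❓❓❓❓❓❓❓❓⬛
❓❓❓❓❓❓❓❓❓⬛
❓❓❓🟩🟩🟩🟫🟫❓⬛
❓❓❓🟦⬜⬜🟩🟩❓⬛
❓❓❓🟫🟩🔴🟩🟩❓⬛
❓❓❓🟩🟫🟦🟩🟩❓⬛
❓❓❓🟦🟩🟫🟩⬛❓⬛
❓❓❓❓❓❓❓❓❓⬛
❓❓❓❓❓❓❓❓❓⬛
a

❓❓❓❓❓❓❓❓❓❓
❓❓❓❓❓❓❓❓❓❓
❓❓❓❓❓❓❓❓❓❓
❓❓❓🟫🟩🟩🟩🟫🟫❓
❓❓❓🟩🟦⬜⬜🟩🟩❓
❓❓❓⬜🟫🔴🟩🟩🟩❓
❓❓❓🟫🟩🟫🟦🟩🟩❓
❓❓❓🟩🟦🟩🟫🟩⬛❓
❓❓❓❓❓❓❓❓❓❓
❓❓❓❓❓❓❓❓❓❓

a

❓❓❓❓❓❓❓❓❓❓
❓❓❓❓❓❓❓❓❓❓
❓❓❓❓❓❓❓❓❓❓
❓❓❓🟫🟫🟩🟩🟩🟫🟫
❓❓❓🟩🟩🟦⬜⬜🟩🟩
❓❓❓🟩⬜🔴🟩🟩🟩🟩
❓❓❓🟩🟫🟩🟫🟦🟩🟩
❓❓❓⬜🟩🟦🟩🟫🟩⬛
❓❓❓❓❓❓❓❓❓❓
❓❓❓❓❓❓❓❓❓❓

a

❓❓❓❓❓❓❓❓❓❓
❓❓❓❓❓❓❓❓❓❓
❓❓❓❓❓❓❓❓❓❓
❓❓❓🟫🟫🟫🟩🟩🟩🟫
❓❓❓🟩🟩🟩🟦⬜⬜🟩
❓❓❓🟫🟩🔴🟫🟩🟩🟩
❓❓❓🟫🟩🟫🟩🟫🟦🟩
❓❓❓⬜⬜🟩🟦🟩🟫🟩
❓❓❓❓❓❓❓❓❓❓
❓❓❓❓❓❓❓❓❓❓

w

❓❓❓❓❓❓❓❓❓❓
❓❓❓❓❓❓❓❓❓❓
❓❓❓❓❓❓❓❓❓❓
❓❓❓⬜🟩🟩⬜🟫❓❓
❓❓❓🟫🟫🟫🟩🟩🟩🟫
❓❓❓🟩🟩🔴🟦⬜⬜🟩
❓❓❓🟫🟩⬜🟫🟩🟩🟩
❓❓❓🟫🟩🟫🟩🟫🟦🟩
❓❓❓⬜⬜🟩🟦🟩🟫🟩
❓❓❓❓❓❓❓❓❓❓

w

❓❓❓❓❓❓❓❓❓❓
❓❓❓❓❓❓❓❓❓❓
❓❓❓❓❓❓❓❓❓❓
❓❓❓🟩🟫🟩🟦🟫❓❓
❓❓❓⬜🟩🟩⬜🟫❓❓
❓❓❓🟫🟫🔴🟩🟩🟩🟫
❓❓❓🟩🟩🟩🟦⬜⬜🟩
❓❓❓🟫🟩⬜🟫🟩🟩🟩
❓❓❓🟫🟩🟫🟩🟫🟦🟩
❓❓❓⬜⬜🟩🟦🟩🟫🟩

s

❓❓❓❓❓❓❓❓❓❓
❓❓❓❓❓❓❓❓❓❓
❓❓❓🟩🟫🟩🟦🟫❓❓
❓❓❓⬜🟩🟩⬜🟫❓❓
❓❓❓🟫🟫🟫🟩🟩🟩🟫
❓❓❓🟩🟩🔴🟦⬜⬜🟩
❓❓❓🟫🟩⬜🟫🟩🟩🟩
❓❓❓🟫🟩🟫🟩🟫🟦🟩
❓❓❓⬜⬜🟩🟦🟩🟫🟩
❓❓❓❓❓❓❓❓❓❓

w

❓❓❓❓❓❓❓❓❓❓
❓❓❓❓❓❓❓❓❓❓
❓❓❓❓❓❓❓❓❓❓
❓❓❓🟩🟫🟩🟦🟫❓❓
❓❓❓⬜🟩🟩⬜🟫❓❓
❓❓❓🟫🟫🔴🟩🟩🟩🟫
❓❓❓🟩🟩🟩🟦⬜⬜🟩
❓❓❓🟫🟩⬜🟫🟩🟩🟩
❓❓❓🟫🟩🟫🟩🟫🟦🟩
❓❓❓⬜⬜🟩🟦🟩🟫🟩

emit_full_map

🟩🟫🟩🟦🟫❓❓❓
⬜🟩🟩⬜🟫❓❓❓
🟫🟫🔴🟩🟩🟩🟫🟫
🟩🟩🟩🟦⬜⬜🟩🟩
🟫🟩⬜🟫🟩🟩🟩🟩
🟫🟩🟫🟩🟫🟦🟩🟩
⬜⬜🟩🟦🟩🟫🟩⬛

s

❓❓❓❓❓❓❓❓❓❓
❓❓❓❓❓❓❓❓❓❓
❓❓❓🟩🟫🟩🟦🟫❓❓
❓❓❓⬜🟩🟩⬜🟫❓❓
❓❓❓🟫🟫🟫🟩🟩🟩🟫
❓❓❓🟩🟩🔴🟦⬜⬜🟩
❓❓❓🟫🟩⬜🟫🟩🟩🟩
❓❓❓🟫🟩🟫🟩🟫🟦🟩
❓❓❓⬜⬜🟩🟦🟩🟫🟩
❓❓❓❓❓❓❓❓❓❓
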